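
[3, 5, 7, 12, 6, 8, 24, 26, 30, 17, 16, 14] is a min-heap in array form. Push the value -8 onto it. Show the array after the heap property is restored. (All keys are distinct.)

append -8 at index 12 → [3, 5, 7, 12, 6, 8, 24, 26, 30, 17, 16, 14, -8]
-8 < parent 8 at index 5, swap → [3, 5, 7, 12, 6, -8, 24, 26, 30, 17, 16, 14, 8]
-8 < parent 7 at index 2, swap → [3, 5, -8, 12, 6, 7, 24, 26, 30, 17, 16, 14, 8]
-8 < parent 3 at index 0, swap → [-8, 5, 3, 12, 6, 7, 24, 26, 30, 17, 16, 14, 8]

[-8, 5, 3, 12, 6, 7, 24, 26, 30, 17, 16, 14, 8]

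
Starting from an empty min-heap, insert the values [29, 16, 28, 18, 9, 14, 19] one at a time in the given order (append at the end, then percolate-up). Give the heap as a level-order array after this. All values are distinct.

Insert 29:
  append 29 at index 0 → [29] (no swap needed)
Insert 16:
  append 16 at index 1 → [29, 16]
  16 < parent 29 at index 0, swap → [16, 29]
Insert 28:
  append 28 at index 2 → [16, 29, 28] (no swap needed)
Insert 18:
  append 18 at index 3 → [16, 29, 28, 18]
  18 < parent 29 at index 1, swap → [16, 18, 28, 29]
Insert 9:
  append 9 at index 4 → [16, 18, 28, 29, 9]
  9 < parent 18 at index 1, swap → [16, 9, 28, 29, 18]
  9 < parent 16 at index 0, swap → [9, 16, 28, 29, 18]
Insert 14:
  append 14 at index 5 → [9, 16, 28, 29, 18, 14]
  14 < parent 28 at index 2, swap → [9, 16, 14, 29, 18, 28]
Insert 19:
  append 19 at index 6 → [9, 16, 14, 29, 18, 28, 19] (no swap needed)

[9, 16, 14, 29, 18, 28, 19]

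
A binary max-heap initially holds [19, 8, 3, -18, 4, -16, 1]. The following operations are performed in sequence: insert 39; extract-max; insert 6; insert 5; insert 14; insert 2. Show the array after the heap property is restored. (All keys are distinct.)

[19, 14, 3, 6, 8, -16, 1, -18, 5, 4, 2]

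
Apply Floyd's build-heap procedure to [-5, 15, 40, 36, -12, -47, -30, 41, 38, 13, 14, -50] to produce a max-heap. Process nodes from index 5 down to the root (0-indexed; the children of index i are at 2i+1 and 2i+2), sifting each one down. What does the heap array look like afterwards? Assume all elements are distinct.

[41, 38, 40, 36, 14, -47, -30, -5, 15, 13, -12, -50]

sift down from index 5: already satisfies heap property
sift down from index 4:
  -12 vs larger child 14 at index 10, swap → [-5, 15, 40, 36, 14, -47, -30, 41, 38, 13, -12, -50]
sift down from index 3:
  36 vs larger child 41 at index 7, swap → [-5, 15, 40, 41, 14, -47, -30, 36, 38, 13, -12, -50]
sift down from index 2: already satisfies heap property
sift down from index 1:
  15 vs larger child 41 at index 3, swap → [-5, 41, 40, 15, 14, -47, -30, 36, 38, 13, -12, -50]
  15 vs larger child 38 at index 8, swap → [-5, 41, 40, 38, 14, -47, -30, 36, 15, 13, -12, -50]
sift down from index 0:
  -5 vs larger child 41 at index 1, swap → [41, -5, 40, 38, 14, -47, -30, 36, 15, 13, -12, -50]
  -5 vs larger child 38 at index 3, swap → [41, 38, 40, -5, 14, -47, -30, 36, 15, 13, -12, -50]
  -5 vs larger child 36 at index 7, swap → [41, 38, 40, 36, 14, -47, -30, -5, 15, 13, -12, -50]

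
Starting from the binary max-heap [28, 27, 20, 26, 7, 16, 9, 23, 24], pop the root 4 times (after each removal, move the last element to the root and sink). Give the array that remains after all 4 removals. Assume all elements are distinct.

[23, 16, 20, 9, 7]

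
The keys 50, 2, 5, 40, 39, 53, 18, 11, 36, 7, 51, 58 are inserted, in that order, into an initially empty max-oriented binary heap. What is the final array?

Insert 50:
  append 50 at index 0 → [50] (no swap needed)
Insert 2:
  append 2 at index 1 → [50, 2] (no swap needed)
Insert 5:
  append 5 at index 2 → [50, 2, 5] (no swap needed)
Insert 40:
  append 40 at index 3 → [50, 2, 5, 40]
  40 > parent 2 at index 1, swap → [50, 40, 5, 2]
Insert 39:
  append 39 at index 4 → [50, 40, 5, 2, 39] (no swap needed)
Insert 53:
  append 53 at index 5 → [50, 40, 5, 2, 39, 53]
  53 > parent 5 at index 2, swap → [50, 40, 53, 2, 39, 5]
  53 > parent 50 at index 0, swap → [53, 40, 50, 2, 39, 5]
Insert 18:
  append 18 at index 6 → [53, 40, 50, 2, 39, 5, 18] (no swap needed)
Insert 11:
  append 11 at index 7 → [53, 40, 50, 2, 39, 5, 18, 11]
  11 > parent 2 at index 3, swap → [53, 40, 50, 11, 39, 5, 18, 2]
Insert 36:
  append 36 at index 8 → [53, 40, 50, 11, 39, 5, 18, 2, 36]
  36 > parent 11 at index 3, swap → [53, 40, 50, 36, 39, 5, 18, 2, 11]
Insert 7:
  append 7 at index 9 → [53, 40, 50, 36, 39, 5, 18, 2, 11, 7] (no swap needed)
Insert 51:
  append 51 at index 10 → [53, 40, 50, 36, 39, 5, 18, 2, 11, 7, 51]
  51 > parent 39 at index 4, swap → [53, 40, 50, 36, 51, 5, 18, 2, 11, 7, 39]
  51 > parent 40 at index 1, swap → [53, 51, 50, 36, 40, 5, 18, 2, 11, 7, 39]
Insert 58:
  append 58 at index 11 → [53, 51, 50, 36, 40, 5, 18, 2, 11, 7, 39, 58]
  58 > parent 5 at index 5, swap → [53, 51, 50, 36, 40, 58, 18, 2, 11, 7, 39, 5]
  58 > parent 50 at index 2, swap → [53, 51, 58, 36, 40, 50, 18, 2, 11, 7, 39, 5]
  58 > parent 53 at index 0, swap → [58, 51, 53, 36, 40, 50, 18, 2, 11, 7, 39, 5]

[58, 51, 53, 36, 40, 50, 18, 2, 11, 7, 39, 5]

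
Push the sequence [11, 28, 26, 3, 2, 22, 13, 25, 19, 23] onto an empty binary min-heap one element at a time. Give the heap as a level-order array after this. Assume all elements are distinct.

[2, 3, 13, 19, 11, 26, 22, 28, 25, 23]

Insert 11:
  append 11 at index 0 → [11] (no swap needed)
Insert 28:
  append 28 at index 1 → [11, 28] (no swap needed)
Insert 26:
  append 26 at index 2 → [11, 28, 26] (no swap needed)
Insert 3:
  append 3 at index 3 → [11, 28, 26, 3]
  3 < parent 28 at index 1, swap → [11, 3, 26, 28]
  3 < parent 11 at index 0, swap → [3, 11, 26, 28]
Insert 2:
  append 2 at index 4 → [3, 11, 26, 28, 2]
  2 < parent 11 at index 1, swap → [3, 2, 26, 28, 11]
  2 < parent 3 at index 0, swap → [2, 3, 26, 28, 11]
Insert 22:
  append 22 at index 5 → [2, 3, 26, 28, 11, 22]
  22 < parent 26 at index 2, swap → [2, 3, 22, 28, 11, 26]
Insert 13:
  append 13 at index 6 → [2, 3, 22, 28, 11, 26, 13]
  13 < parent 22 at index 2, swap → [2, 3, 13, 28, 11, 26, 22]
Insert 25:
  append 25 at index 7 → [2, 3, 13, 28, 11, 26, 22, 25]
  25 < parent 28 at index 3, swap → [2, 3, 13, 25, 11, 26, 22, 28]
Insert 19:
  append 19 at index 8 → [2, 3, 13, 25, 11, 26, 22, 28, 19]
  19 < parent 25 at index 3, swap → [2, 3, 13, 19, 11, 26, 22, 28, 25]
Insert 23:
  append 23 at index 9 → [2, 3, 13, 19, 11, 26, 22, 28, 25, 23] (no swap needed)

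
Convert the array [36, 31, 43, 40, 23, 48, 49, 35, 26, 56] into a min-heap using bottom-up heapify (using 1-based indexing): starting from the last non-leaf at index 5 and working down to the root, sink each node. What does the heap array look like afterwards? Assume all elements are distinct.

[23, 26, 43, 35, 31, 48, 49, 36, 40, 56]

sift down from index 5: already satisfies heap property
sift down from index 4:
  40 vs smaller child 26 at index 9, swap → [36, 31, 43, 26, 23, 48, 49, 35, 40, 56]
sift down from index 3: already satisfies heap property
sift down from index 2:
  31 vs smaller child 23 at index 5, swap → [36, 23, 43, 26, 31, 48, 49, 35, 40, 56]
sift down from index 1:
  36 vs smaller child 23 at index 2, swap → [23, 36, 43, 26, 31, 48, 49, 35, 40, 56]
  36 vs smaller child 26 at index 4, swap → [23, 26, 43, 36, 31, 48, 49, 35, 40, 56]
  36 vs smaller child 35 at index 8, swap → [23, 26, 43, 35, 31, 48, 49, 36, 40, 56]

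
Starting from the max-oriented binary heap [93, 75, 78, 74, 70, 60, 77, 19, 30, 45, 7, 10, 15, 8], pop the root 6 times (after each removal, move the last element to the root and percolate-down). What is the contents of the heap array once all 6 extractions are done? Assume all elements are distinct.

[60, 45, 15, 30, 7, 10, 8, 19]

extract-max #1 returns 93:
  remove root 93; move last element 8 to root → [8, 75, 78, 74, 70, 60, 77, 19, 30, 45, 7, 10, 15]
  8 vs larger child 78 at index 2, swap → [78, 75, 8, 74, 70, 60, 77, 19, 30, 45, 7, 10, 15]
  8 vs larger child 77 at index 6, swap → [78, 75, 77, 74, 70, 60, 8, 19, 30, 45, 7, 10, 15]
extract-max #2 returns 78:
  remove root 78; move last element 15 to root → [15, 75, 77, 74, 70, 60, 8, 19, 30, 45, 7, 10]
  15 vs larger child 77 at index 2, swap → [77, 75, 15, 74, 70, 60, 8, 19, 30, 45, 7, 10]
  15 vs larger child 60 at index 5, swap → [77, 75, 60, 74, 70, 15, 8, 19, 30, 45, 7, 10]
extract-max #3 returns 77:
  remove root 77; move last element 10 to root → [10, 75, 60, 74, 70, 15, 8, 19, 30, 45, 7]
  10 vs larger child 75 at index 1, swap → [75, 10, 60, 74, 70, 15, 8, 19, 30, 45, 7]
  10 vs larger child 74 at index 3, swap → [75, 74, 60, 10, 70, 15, 8, 19, 30, 45, 7]
  10 vs larger child 30 at index 8, swap → [75, 74, 60, 30, 70, 15, 8, 19, 10, 45, 7]
extract-max #4 returns 75:
  remove root 75; move last element 7 to root → [7, 74, 60, 30, 70, 15, 8, 19, 10, 45]
  7 vs larger child 74 at index 1, swap → [74, 7, 60, 30, 70, 15, 8, 19, 10, 45]
  7 vs larger child 70 at index 4, swap → [74, 70, 60, 30, 7, 15, 8, 19, 10, 45]
  7 vs only child 45 at index 9, swap → [74, 70, 60, 30, 45, 15, 8, 19, 10, 7]
extract-max #5 returns 74:
  remove root 74; move last element 7 to root → [7, 70, 60, 30, 45, 15, 8, 19, 10]
  7 vs larger child 70 at index 1, swap → [70, 7, 60, 30, 45, 15, 8, 19, 10]
  7 vs larger child 45 at index 4, swap → [70, 45, 60, 30, 7, 15, 8, 19, 10]
extract-max #6 returns 70:
  remove root 70; move last element 10 to root → [10, 45, 60, 30, 7, 15, 8, 19]
  10 vs larger child 60 at index 2, swap → [60, 45, 10, 30, 7, 15, 8, 19]
  10 vs larger child 15 at index 5, swap → [60, 45, 15, 30, 7, 10, 8, 19]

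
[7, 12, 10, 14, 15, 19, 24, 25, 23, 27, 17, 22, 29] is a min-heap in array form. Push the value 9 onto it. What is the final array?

[7, 12, 9, 14, 15, 19, 10, 25, 23, 27, 17, 22, 29, 24]

append 9 at index 13 → [7, 12, 10, 14, 15, 19, 24, 25, 23, 27, 17, 22, 29, 9]
9 < parent 24 at index 6, swap → [7, 12, 10, 14, 15, 19, 9, 25, 23, 27, 17, 22, 29, 24]
9 < parent 10 at index 2, swap → [7, 12, 9, 14, 15, 19, 10, 25, 23, 27, 17, 22, 29, 24]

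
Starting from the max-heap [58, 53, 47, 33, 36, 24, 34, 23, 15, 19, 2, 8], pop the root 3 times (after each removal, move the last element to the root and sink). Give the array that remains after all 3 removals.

[36, 33, 34, 23, 19, 24, 2, 8, 15]

extract-max #1 returns 58:
  remove root 58; move last element 8 to root → [8, 53, 47, 33, 36, 24, 34, 23, 15, 19, 2]
  8 vs larger child 53 at index 1, swap → [53, 8, 47, 33, 36, 24, 34, 23, 15, 19, 2]
  8 vs larger child 36 at index 4, swap → [53, 36, 47, 33, 8, 24, 34, 23, 15, 19, 2]
  8 vs larger child 19 at index 9, swap → [53, 36, 47, 33, 19, 24, 34, 23, 15, 8, 2]
extract-max #2 returns 53:
  remove root 53; move last element 2 to root → [2, 36, 47, 33, 19, 24, 34, 23, 15, 8]
  2 vs larger child 47 at index 2, swap → [47, 36, 2, 33, 19, 24, 34, 23, 15, 8]
  2 vs larger child 34 at index 6, swap → [47, 36, 34, 33, 19, 24, 2, 23, 15, 8]
extract-max #3 returns 47:
  remove root 47; move last element 8 to root → [8, 36, 34, 33, 19, 24, 2, 23, 15]
  8 vs larger child 36 at index 1, swap → [36, 8, 34, 33, 19, 24, 2, 23, 15]
  8 vs larger child 33 at index 3, swap → [36, 33, 34, 8, 19, 24, 2, 23, 15]
  8 vs larger child 23 at index 7, swap → [36, 33, 34, 23, 19, 24, 2, 8, 15]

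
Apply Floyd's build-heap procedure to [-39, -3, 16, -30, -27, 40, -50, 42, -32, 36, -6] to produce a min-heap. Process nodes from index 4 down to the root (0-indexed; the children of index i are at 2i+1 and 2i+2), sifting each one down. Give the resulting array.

[-50, -32, -39, -30, -27, 40, 16, 42, -3, 36, -6]

sift down from index 4: already satisfies heap property
sift down from index 3:
  -30 vs smaller child -32 at index 8, swap → [-39, -3, 16, -32, -27, 40, -50, 42, -30, 36, -6]
sift down from index 2:
  16 vs smaller child -50 at index 6, swap → [-39, -3, -50, -32, -27, 40, 16, 42, -30, 36, -6]
sift down from index 1:
  -3 vs smaller child -32 at index 3, swap → [-39, -32, -50, -3, -27, 40, 16, 42, -30, 36, -6]
  -3 vs smaller child -30 at index 8, swap → [-39, -32, -50, -30, -27, 40, 16, 42, -3, 36, -6]
sift down from index 0:
  -39 vs smaller child -50 at index 2, swap → [-50, -32, -39, -30, -27, 40, 16, 42, -3, 36, -6]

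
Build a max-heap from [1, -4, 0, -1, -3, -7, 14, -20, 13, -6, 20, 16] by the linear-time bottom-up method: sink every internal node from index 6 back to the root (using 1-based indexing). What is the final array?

sift down from index 6:
  -7 vs only child 16 at index 12, swap → [1, -4, 0, -1, -3, 16, 14, -20, 13, -6, 20, -7]
sift down from index 5:
  -3 vs larger child 20 at index 11, swap → [1, -4, 0, -1, 20, 16, 14, -20, 13, -6, -3, -7]
sift down from index 4:
  -1 vs larger child 13 at index 9, swap → [1, -4, 0, 13, 20, 16, 14, -20, -1, -6, -3, -7]
sift down from index 3:
  0 vs larger child 16 at index 6, swap → [1, -4, 16, 13, 20, 0, 14, -20, -1, -6, -3, -7]
sift down from index 2:
  -4 vs larger child 20 at index 5, swap → [1, 20, 16, 13, -4, 0, 14, -20, -1, -6, -3, -7]
  -4 vs larger child -3 at index 11, swap → [1, 20, 16, 13, -3, 0, 14, -20, -1, -6, -4, -7]
sift down from index 1:
  1 vs larger child 20 at index 2, swap → [20, 1, 16, 13, -3, 0, 14, -20, -1, -6, -4, -7]
  1 vs larger child 13 at index 4, swap → [20, 13, 16, 1, -3, 0, 14, -20, -1, -6, -4, -7]

[20, 13, 16, 1, -3, 0, 14, -20, -1, -6, -4, -7]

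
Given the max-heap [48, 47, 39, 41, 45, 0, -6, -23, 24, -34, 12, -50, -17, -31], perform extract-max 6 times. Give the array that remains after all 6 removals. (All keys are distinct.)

[12, -17, 0, -23, -34, -31, -6, -50]

extract-max #1 returns 48:
  remove root 48; move last element -31 to root → [-31, 47, 39, 41, 45, 0, -6, -23, 24, -34, 12, -50, -17]
  -31 vs larger child 47 at index 1, swap → [47, -31, 39, 41, 45, 0, -6, -23, 24, -34, 12, -50, -17]
  -31 vs larger child 45 at index 4, swap → [47, 45, 39, 41, -31, 0, -6, -23, 24, -34, 12, -50, -17]
  -31 vs larger child 12 at index 10, swap → [47, 45, 39, 41, 12, 0, -6, -23, 24, -34, -31, -50, -17]
extract-max #2 returns 47:
  remove root 47; move last element -17 to root → [-17, 45, 39, 41, 12, 0, -6, -23, 24, -34, -31, -50]
  -17 vs larger child 45 at index 1, swap → [45, -17, 39, 41, 12, 0, -6, -23, 24, -34, -31, -50]
  -17 vs larger child 41 at index 3, swap → [45, 41, 39, -17, 12, 0, -6, -23, 24, -34, -31, -50]
  -17 vs larger child 24 at index 8, swap → [45, 41, 39, 24, 12, 0, -6, -23, -17, -34, -31, -50]
extract-max #3 returns 45:
  remove root 45; move last element -50 to root → [-50, 41, 39, 24, 12, 0, -6, -23, -17, -34, -31]
  -50 vs larger child 41 at index 1, swap → [41, -50, 39, 24, 12, 0, -6, -23, -17, -34, -31]
  -50 vs larger child 24 at index 3, swap → [41, 24, 39, -50, 12, 0, -6, -23, -17, -34, -31]
  -50 vs larger child -17 at index 8, swap → [41, 24, 39, -17, 12, 0, -6, -23, -50, -34, -31]
extract-max #4 returns 41:
  remove root 41; move last element -31 to root → [-31, 24, 39, -17, 12, 0, -6, -23, -50, -34]
  -31 vs larger child 39 at index 2, swap → [39, 24, -31, -17, 12, 0, -6, -23, -50, -34]
  -31 vs larger child 0 at index 5, swap → [39, 24, 0, -17, 12, -31, -6, -23, -50, -34]
extract-max #5 returns 39:
  remove root 39; move last element -34 to root → [-34, 24, 0, -17, 12, -31, -6, -23, -50]
  -34 vs larger child 24 at index 1, swap → [24, -34, 0, -17, 12, -31, -6, -23, -50]
  -34 vs larger child 12 at index 4, swap → [24, 12, 0, -17, -34, -31, -6, -23, -50]
extract-max #6 returns 24:
  remove root 24; move last element -50 to root → [-50, 12, 0, -17, -34, -31, -6, -23]
  -50 vs larger child 12 at index 1, swap → [12, -50, 0, -17, -34, -31, -6, -23]
  -50 vs larger child -17 at index 3, swap → [12, -17, 0, -50, -34, -31, -6, -23]
  -50 vs only child -23 at index 7, swap → [12, -17, 0, -23, -34, -31, -6, -50]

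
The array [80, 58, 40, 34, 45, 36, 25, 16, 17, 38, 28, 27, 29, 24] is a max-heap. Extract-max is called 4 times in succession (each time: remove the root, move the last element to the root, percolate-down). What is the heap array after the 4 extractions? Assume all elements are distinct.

[38, 34, 36, 28, 29, 27, 25, 16, 17, 24]

extract-max #1 returns 80:
  remove root 80; move last element 24 to root → [24, 58, 40, 34, 45, 36, 25, 16, 17, 38, 28, 27, 29]
  24 vs larger child 58 at index 1, swap → [58, 24, 40, 34, 45, 36, 25, 16, 17, 38, 28, 27, 29]
  24 vs larger child 45 at index 4, swap → [58, 45, 40, 34, 24, 36, 25, 16, 17, 38, 28, 27, 29]
  24 vs larger child 38 at index 9, swap → [58, 45, 40, 34, 38, 36, 25, 16, 17, 24, 28, 27, 29]
extract-max #2 returns 58:
  remove root 58; move last element 29 to root → [29, 45, 40, 34, 38, 36, 25, 16, 17, 24, 28, 27]
  29 vs larger child 45 at index 1, swap → [45, 29, 40, 34, 38, 36, 25, 16, 17, 24, 28, 27]
  29 vs larger child 38 at index 4, swap → [45, 38, 40, 34, 29, 36, 25, 16, 17, 24, 28, 27]
extract-max #3 returns 45:
  remove root 45; move last element 27 to root → [27, 38, 40, 34, 29, 36, 25, 16, 17, 24, 28]
  27 vs larger child 40 at index 2, swap → [40, 38, 27, 34, 29, 36, 25, 16, 17, 24, 28]
  27 vs larger child 36 at index 5, swap → [40, 38, 36, 34, 29, 27, 25, 16, 17, 24, 28]
extract-max #4 returns 40:
  remove root 40; move last element 28 to root → [28, 38, 36, 34, 29, 27, 25, 16, 17, 24]
  28 vs larger child 38 at index 1, swap → [38, 28, 36, 34, 29, 27, 25, 16, 17, 24]
  28 vs larger child 34 at index 3, swap → [38, 34, 36, 28, 29, 27, 25, 16, 17, 24]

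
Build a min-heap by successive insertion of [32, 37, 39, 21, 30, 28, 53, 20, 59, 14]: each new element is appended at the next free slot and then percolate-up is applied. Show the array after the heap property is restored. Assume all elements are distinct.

[14, 20, 28, 30, 21, 39, 53, 37, 59, 32]

Insert 32:
  append 32 at index 0 → [32] (no swap needed)
Insert 37:
  append 37 at index 1 → [32, 37] (no swap needed)
Insert 39:
  append 39 at index 2 → [32, 37, 39] (no swap needed)
Insert 21:
  append 21 at index 3 → [32, 37, 39, 21]
  21 < parent 37 at index 1, swap → [32, 21, 39, 37]
  21 < parent 32 at index 0, swap → [21, 32, 39, 37]
Insert 30:
  append 30 at index 4 → [21, 32, 39, 37, 30]
  30 < parent 32 at index 1, swap → [21, 30, 39, 37, 32]
Insert 28:
  append 28 at index 5 → [21, 30, 39, 37, 32, 28]
  28 < parent 39 at index 2, swap → [21, 30, 28, 37, 32, 39]
Insert 53:
  append 53 at index 6 → [21, 30, 28, 37, 32, 39, 53] (no swap needed)
Insert 20:
  append 20 at index 7 → [21, 30, 28, 37, 32, 39, 53, 20]
  20 < parent 37 at index 3, swap → [21, 30, 28, 20, 32, 39, 53, 37]
  20 < parent 30 at index 1, swap → [21, 20, 28, 30, 32, 39, 53, 37]
  20 < parent 21 at index 0, swap → [20, 21, 28, 30, 32, 39, 53, 37]
Insert 59:
  append 59 at index 8 → [20, 21, 28, 30, 32, 39, 53, 37, 59] (no swap needed)
Insert 14:
  append 14 at index 9 → [20, 21, 28, 30, 32, 39, 53, 37, 59, 14]
  14 < parent 32 at index 4, swap → [20, 21, 28, 30, 14, 39, 53, 37, 59, 32]
  14 < parent 21 at index 1, swap → [20, 14, 28, 30, 21, 39, 53, 37, 59, 32]
  14 < parent 20 at index 0, swap → [14, 20, 28, 30, 21, 39, 53, 37, 59, 32]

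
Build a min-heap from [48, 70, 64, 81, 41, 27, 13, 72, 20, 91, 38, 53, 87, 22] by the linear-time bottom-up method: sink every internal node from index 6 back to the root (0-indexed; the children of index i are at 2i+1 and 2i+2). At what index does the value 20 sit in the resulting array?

1

sift down from index 6: already satisfies heap property
sift down from index 5: already satisfies heap property
sift down from index 4:
  41 vs smaller child 38 at index 10, swap → [48, 70, 64, 81, 38, 27, 13, 72, 20, 91, 41, 53, 87, 22]
sift down from index 3:
  81 vs smaller child 20 at index 8, swap → [48, 70, 64, 20, 38, 27, 13, 72, 81, 91, 41, 53, 87, 22]
sift down from index 2:
  64 vs smaller child 13 at index 6, swap → [48, 70, 13, 20, 38, 27, 64, 72, 81, 91, 41, 53, 87, 22]
  64 vs only child 22 at index 13, swap → [48, 70, 13, 20, 38, 27, 22, 72, 81, 91, 41, 53, 87, 64]
sift down from index 1:
  70 vs smaller child 20 at index 3, swap → [48, 20, 13, 70, 38, 27, 22, 72, 81, 91, 41, 53, 87, 64]
sift down from index 0:
  48 vs smaller child 13 at index 2, swap → [13, 20, 48, 70, 38, 27, 22, 72, 81, 91, 41, 53, 87, 64]
  48 vs smaller child 22 at index 6, swap → [13, 20, 22, 70, 38, 27, 48, 72, 81, 91, 41, 53, 87, 64]
resulting array: [13, 20, 22, 70, 38, 27, 48, 72, 81, 91, 41, 53, 87, 64]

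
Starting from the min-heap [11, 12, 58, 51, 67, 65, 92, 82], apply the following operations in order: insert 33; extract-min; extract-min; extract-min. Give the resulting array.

insert 33:
  append 33 at index 8 → [11, 12, 58, 51, 67, 65, 92, 82, 33]
  33 < parent 51 at index 3, swap → [11, 12, 58, 33, 67, 65, 92, 82, 51]
extract-min → returns 11:
  remove root 11; move last element 51 to root → [51, 12, 58, 33, 67, 65, 92, 82]
  51 vs smaller child 12 at index 1, swap → [12, 51, 58, 33, 67, 65, 92, 82]
  51 vs smaller child 33 at index 3, swap → [12, 33, 58, 51, 67, 65, 92, 82]
extract-min → returns 12:
  remove root 12; move last element 82 to root → [82, 33, 58, 51, 67, 65, 92]
  82 vs smaller child 33 at index 1, swap → [33, 82, 58, 51, 67, 65, 92]
  82 vs smaller child 51 at index 3, swap → [33, 51, 58, 82, 67, 65, 92]
extract-min → returns 33:
  remove root 33; move last element 92 to root → [92, 51, 58, 82, 67, 65]
  92 vs smaller child 51 at index 1, swap → [51, 92, 58, 82, 67, 65]
  92 vs smaller child 67 at index 4, swap → [51, 67, 58, 82, 92, 65]

[51, 67, 58, 82, 92, 65]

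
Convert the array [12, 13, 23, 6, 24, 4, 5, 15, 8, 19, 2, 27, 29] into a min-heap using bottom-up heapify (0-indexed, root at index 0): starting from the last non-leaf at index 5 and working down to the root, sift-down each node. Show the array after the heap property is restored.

[2, 6, 4, 8, 13, 23, 5, 15, 12, 19, 24, 27, 29]

sift down from index 5: already satisfies heap property
sift down from index 4:
  24 vs smaller child 2 at index 10, swap → [12, 13, 23, 6, 2, 4, 5, 15, 8, 19, 24, 27, 29]
sift down from index 3: already satisfies heap property
sift down from index 2:
  23 vs smaller child 4 at index 5, swap → [12, 13, 4, 6, 2, 23, 5, 15, 8, 19, 24, 27, 29]
sift down from index 1:
  13 vs smaller child 2 at index 4, swap → [12, 2, 4, 6, 13, 23, 5, 15, 8, 19, 24, 27, 29]
sift down from index 0:
  12 vs smaller child 2 at index 1, swap → [2, 12, 4, 6, 13, 23, 5, 15, 8, 19, 24, 27, 29]
  12 vs smaller child 6 at index 3, swap → [2, 6, 4, 12, 13, 23, 5, 15, 8, 19, 24, 27, 29]
  12 vs smaller child 8 at index 8, swap → [2, 6, 4, 8, 13, 23, 5, 15, 12, 19, 24, 27, 29]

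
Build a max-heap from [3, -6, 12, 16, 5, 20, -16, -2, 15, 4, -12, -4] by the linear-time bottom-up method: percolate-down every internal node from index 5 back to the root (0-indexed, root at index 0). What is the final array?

[20, 16, 12, 15, 5, 3, -16, -2, -6, 4, -12, -4]

sift down from index 5: already satisfies heap property
sift down from index 4: already satisfies heap property
sift down from index 3: already satisfies heap property
sift down from index 2:
  12 vs larger child 20 at index 5, swap → [3, -6, 20, 16, 5, 12, -16, -2, 15, 4, -12, -4]
sift down from index 1:
  -6 vs larger child 16 at index 3, swap → [3, 16, 20, -6, 5, 12, -16, -2, 15, 4, -12, -4]
  -6 vs larger child 15 at index 8, swap → [3, 16, 20, 15, 5, 12, -16, -2, -6, 4, -12, -4]
sift down from index 0:
  3 vs larger child 20 at index 2, swap → [20, 16, 3, 15, 5, 12, -16, -2, -6, 4, -12, -4]
  3 vs larger child 12 at index 5, swap → [20, 16, 12, 15, 5, 3, -16, -2, -6, 4, -12, -4]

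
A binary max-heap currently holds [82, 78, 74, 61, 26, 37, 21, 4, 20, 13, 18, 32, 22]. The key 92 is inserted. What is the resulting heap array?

append 92 at index 13 → [82, 78, 74, 61, 26, 37, 21, 4, 20, 13, 18, 32, 22, 92]
92 > parent 21 at index 6, swap → [82, 78, 74, 61, 26, 37, 92, 4, 20, 13, 18, 32, 22, 21]
92 > parent 74 at index 2, swap → [82, 78, 92, 61, 26, 37, 74, 4, 20, 13, 18, 32, 22, 21]
92 > parent 82 at index 0, swap → [92, 78, 82, 61, 26, 37, 74, 4, 20, 13, 18, 32, 22, 21]

[92, 78, 82, 61, 26, 37, 74, 4, 20, 13, 18, 32, 22, 21]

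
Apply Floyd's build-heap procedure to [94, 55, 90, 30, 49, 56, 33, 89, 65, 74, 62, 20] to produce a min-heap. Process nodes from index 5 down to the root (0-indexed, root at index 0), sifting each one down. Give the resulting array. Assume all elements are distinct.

[20, 30, 33, 55, 49, 56, 94, 89, 65, 74, 62, 90]

sift down from index 5:
  56 vs only child 20 at index 11, swap → [94, 55, 90, 30, 49, 20, 33, 89, 65, 74, 62, 56]
sift down from index 4: already satisfies heap property
sift down from index 3: already satisfies heap property
sift down from index 2:
  90 vs smaller child 20 at index 5, swap → [94, 55, 20, 30, 49, 90, 33, 89, 65, 74, 62, 56]
  90 vs only child 56 at index 11, swap → [94, 55, 20, 30, 49, 56, 33, 89, 65, 74, 62, 90]
sift down from index 1:
  55 vs smaller child 30 at index 3, swap → [94, 30, 20, 55, 49, 56, 33, 89, 65, 74, 62, 90]
sift down from index 0:
  94 vs smaller child 20 at index 2, swap → [20, 30, 94, 55, 49, 56, 33, 89, 65, 74, 62, 90]
  94 vs smaller child 33 at index 6, swap → [20, 30, 33, 55, 49, 56, 94, 89, 65, 74, 62, 90]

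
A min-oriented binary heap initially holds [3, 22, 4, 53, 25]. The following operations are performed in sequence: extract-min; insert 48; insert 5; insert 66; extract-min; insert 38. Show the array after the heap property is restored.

[5, 22, 25, 53, 48, 66, 38]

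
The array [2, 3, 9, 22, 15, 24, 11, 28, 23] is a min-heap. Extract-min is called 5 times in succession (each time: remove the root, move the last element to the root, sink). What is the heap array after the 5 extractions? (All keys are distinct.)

[22, 23, 24, 28]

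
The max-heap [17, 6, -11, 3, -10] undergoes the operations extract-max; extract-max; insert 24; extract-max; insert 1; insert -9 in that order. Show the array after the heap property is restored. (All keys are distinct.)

[3, 1, -11, -10, -9]

extract-max → returns 17:
  remove root 17; move last element -10 to root → [-10, 6, -11, 3]
  -10 vs larger child 6 at index 1, swap → [6, -10, -11, 3]
  -10 vs only child 3 at index 3, swap → [6, 3, -11, -10]
extract-max → returns 6:
  remove root 6; move last element -10 to root → [-10, 3, -11]
  -10 vs larger child 3 at index 1, swap → [3, -10, -11]
insert 24:
  append 24 at index 3 → [3, -10, -11, 24]
  24 > parent -10 at index 1, swap → [3, 24, -11, -10]
  24 > parent 3 at index 0, swap → [24, 3, -11, -10]
extract-max → returns 24:
  remove root 24; move last element -10 to root → [-10, 3, -11]
  -10 vs larger child 3 at index 1, swap → [3, -10, -11]
insert 1:
  append 1 at index 3 → [3, -10, -11, 1]
  1 > parent -10 at index 1, swap → [3, 1, -11, -10]
insert -9:
  append -9 at index 4 → [3, 1, -11, -10, -9] (no swap needed)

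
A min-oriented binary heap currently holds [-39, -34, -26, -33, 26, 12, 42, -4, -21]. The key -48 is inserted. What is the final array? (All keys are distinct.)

append -48 at index 9 → [-39, -34, -26, -33, 26, 12, 42, -4, -21, -48]
-48 < parent 26 at index 4, swap → [-39, -34, -26, -33, -48, 12, 42, -4, -21, 26]
-48 < parent -34 at index 1, swap → [-39, -48, -26, -33, -34, 12, 42, -4, -21, 26]
-48 < parent -39 at index 0, swap → [-48, -39, -26, -33, -34, 12, 42, -4, -21, 26]

[-48, -39, -26, -33, -34, 12, 42, -4, -21, 26]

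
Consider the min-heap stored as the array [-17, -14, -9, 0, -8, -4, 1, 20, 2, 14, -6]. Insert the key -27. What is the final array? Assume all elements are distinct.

append -27 at index 11 → [-17, -14, -9, 0, -8, -4, 1, 20, 2, 14, -6, -27]
-27 < parent -4 at index 5, swap → [-17, -14, -9, 0, -8, -27, 1, 20, 2, 14, -6, -4]
-27 < parent -9 at index 2, swap → [-17, -14, -27, 0, -8, -9, 1, 20, 2, 14, -6, -4]
-27 < parent -17 at index 0, swap → [-27, -14, -17, 0, -8, -9, 1, 20, 2, 14, -6, -4]

[-27, -14, -17, 0, -8, -9, 1, 20, 2, 14, -6, -4]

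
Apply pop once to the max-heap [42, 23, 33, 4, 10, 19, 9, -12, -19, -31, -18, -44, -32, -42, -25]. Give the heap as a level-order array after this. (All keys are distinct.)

[33, 23, 19, 4, 10, -25, 9, -12, -19, -31, -18, -44, -32, -42]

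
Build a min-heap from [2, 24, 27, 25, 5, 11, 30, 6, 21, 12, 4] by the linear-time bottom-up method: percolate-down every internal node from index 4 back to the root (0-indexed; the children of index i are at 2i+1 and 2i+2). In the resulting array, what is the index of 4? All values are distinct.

sift down from index 4:
  5 vs smaller child 4 at index 10, swap → [2, 24, 27, 25, 4, 11, 30, 6, 21, 12, 5]
sift down from index 3:
  25 vs smaller child 6 at index 7, swap → [2, 24, 27, 6, 4, 11, 30, 25, 21, 12, 5]
sift down from index 2:
  27 vs smaller child 11 at index 5, swap → [2, 24, 11, 6, 4, 27, 30, 25, 21, 12, 5]
sift down from index 1:
  24 vs smaller child 4 at index 4, swap → [2, 4, 11, 6, 24, 27, 30, 25, 21, 12, 5]
  24 vs smaller child 5 at index 10, swap → [2, 4, 11, 6, 5, 27, 30, 25, 21, 12, 24]
sift down from index 0: already satisfies heap property
resulting array: [2, 4, 11, 6, 5, 27, 30, 25, 21, 12, 24]

1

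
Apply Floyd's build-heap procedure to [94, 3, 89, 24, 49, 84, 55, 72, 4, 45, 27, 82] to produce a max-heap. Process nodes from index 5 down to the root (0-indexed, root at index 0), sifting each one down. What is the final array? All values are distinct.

[94, 72, 89, 24, 49, 84, 55, 3, 4, 45, 27, 82]

sift down from index 5: already satisfies heap property
sift down from index 4: already satisfies heap property
sift down from index 3:
  24 vs larger child 72 at index 7, swap → [94, 3, 89, 72, 49, 84, 55, 24, 4, 45, 27, 82]
sift down from index 2: already satisfies heap property
sift down from index 1:
  3 vs larger child 72 at index 3, swap → [94, 72, 89, 3, 49, 84, 55, 24, 4, 45, 27, 82]
  3 vs larger child 24 at index 7, swap → [94, 72, 89, 24, 49, 84, 55, 3, 4, 45, 27, 82]
sift down from index 0: already satisfies heap property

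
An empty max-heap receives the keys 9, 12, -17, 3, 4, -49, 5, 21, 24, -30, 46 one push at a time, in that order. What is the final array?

Insert 9:
  append 9 at index 0 → [9] (no swap needed)
Insert 12:
  append 12 at index 1 → [9, 12]
  12 > parent 9 at index 0, swap → [12, 9]
Insert -17:
  append -17 at index 2 → [12, 9, -17] (no swap needed)
Insert 3:
  append 3 at index 3 → [12, 9, -17, 3] (no swap needed)
Insert 4:
  append 4 at index 4 → [12, 9, -17, 3, 4] (no swap needed)
Insert -49:
  append -49 at index 5 → [12, 9, -17, 3, 4, -49] (no swap needed)
Insert 5:
  append 5 at index 6 → [12, 9, -17, 3, 4, -49, 5]
  5 > parent -17 at index 2, swap → [12, 9, 5, 3, 4, -49, -17]
Insert 21:
  append 21 at index 7 → [12, 9, 5, 3, 4, -49, -17, 21]
  21 > parent 3 at index 3, swap → [12, 9, 5, 21, 4, -49, -17, 3]
  21 > parent 9 at index 1, swap → [12, 21, 5, 9, 4, -49, -17, 3]
  21 > parent 12 at index 0, swap → [21, 12, 5, 9, 4, -49, -17, 3]
Insert 24:
  append 24 at index 8 → [21, 12, 5, 9, 4, -49, -17, 3, 24]
  24 > parent 9 at index 3, swap → [21, 12, 5, 24, 4, -49, -17, 3, 9]
  24 > parent 12 at index 1, swap → [21, 24, 5, 12, 4, -49, -17, 3, 9]
  24 > parent 21 at index 0, swap → [24, 21, 5, 12, 4, -49, -17, 3, 9]
Insert -30:
  append -30 at index 9 → [24, 21, 5, 12, 4, -49, -17, 3, 9, -30] (no swap needed)
Insert 46:
  append 46 at index 10 → [24, 21, 5, 12, 4, -49, -17, 3, 9, -30, 46]
  46 > parent 4 at index 4, swap → [24, 21, 5, 12, 46, -49, -17, 3, 9, -30, 4]
  46 > parent 21 at index 1, swap → [24, 46, 5, 12, 21, -49, -17, 3, 9, -30, 4]
  46 > parent 24 at index 0, swap → [46, 24, 5, 12, 21, -49, -17, 3, 9, -30, 4]

[46, 24, 5, 12, 21, -49, -17, 3, 9, -30, 4]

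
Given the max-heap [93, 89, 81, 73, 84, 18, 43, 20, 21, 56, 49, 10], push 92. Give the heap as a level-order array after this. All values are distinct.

append 92 at index 12 → [93, 89, 81, 73, 84, 18, 43, 20, 21, 56, 49, 10, 92]
92 > parent 18 at index 5, swap → [93, 89, 81, 73, 84, 92, 43, 20, 21, 56, 49, 10, 18]
92 > parent 81 at index 2, swap → [93, 89, 92, 73, 84, 81, 43, 20, 21, 56, 49, 10, 18]

[93, 89, 92, 73, 84, 81, 43, 20, 21, 56, 49, 10, 18]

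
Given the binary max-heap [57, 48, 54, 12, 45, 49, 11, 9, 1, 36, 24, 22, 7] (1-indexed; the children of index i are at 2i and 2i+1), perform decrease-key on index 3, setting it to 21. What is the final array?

[57, 48, 49, 12, 45, 22, 11, 9, 1, 36, 24, 21, 7]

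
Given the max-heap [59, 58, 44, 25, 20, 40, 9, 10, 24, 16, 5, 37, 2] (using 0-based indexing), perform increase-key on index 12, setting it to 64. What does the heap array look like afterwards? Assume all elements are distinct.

[64, 58, 59, 25, 20, 44, 9, 10, 24, 16, 5, 37, 40]

set index 12 from 2 to 64 → [59, 58, 44, 25, 20, 40, 9, 10, 24, 16, 5, 37, 64]
64 > parent 40 at index 5, swap → [59, 58, 44, 25, 20, 64, 9, 10, 24, 16, 5, 37, 40]
64 > parent 44 at index 2, swap → [59, 58, 64, 25, 20, 44, 9, 10, 24, 16, 5, 37, 40]
64 > parent 59 at index 0, swap → [64, 58, 59, 25, 20, 44, 9, 10, 24, 16, 5, 37, 40]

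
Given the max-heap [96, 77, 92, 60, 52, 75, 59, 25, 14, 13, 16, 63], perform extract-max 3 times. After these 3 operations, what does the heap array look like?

[75, 60, 63, 25, 52, 13, 59, 16, 14]

extract-max #1 returns 96:
  remove root 96; move last element 63 to root → [63, 77, 92, 60, 52, 75, 59, 25, 14, 13, 16]
  63 vs larger child 92 at index 2, swap → [92, 77, 63, 60, 52, 75, 59, 25, 14, 13, 16]
  63 vs larger child 75 at index 5, swap → [92, 77, 75, 60, 52, 63, 59, 25, 14, 13, 16]
extract-max #2 returns 92:
  remove root 92; move last element 16 to root → [16, 77, 75, 60, 52, 63, 59, 25, 14, 13]
  16 vs larger child 77 at index 1, swap → [77, 16, 75, 60, 52, 63, 59, 25, 14, 13]
  16 vs larger child 60 at index 3, swap → [77, 60, 75, 16, 52, 63, 59, 25, 14, 13]
  16 vs larger child 25 at index 7, swap → [77, 60, 75, 25, 52, 63, 59, 16, 14, 13]
extract-max #3 returns 77:
  remove root 77; move last element 13 to root → [13, 60, 75, 25, 52, 63, 59, 16, 14]
  13 vs larger child 75 at index 2, swap → [75, 60, 13, 25, 52, 63, 59, 16, 14]
  13 vs larger child 63 at index 5, swap → [75, 60, 63, 25, 52, 13, 59, 16, 14]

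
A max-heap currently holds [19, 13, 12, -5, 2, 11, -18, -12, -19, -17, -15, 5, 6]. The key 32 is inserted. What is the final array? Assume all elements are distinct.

append 32 at index 13 → [19, 13, 12, -5, 2, 11, -18, -12, -19, -17, -15, 5, 6, 32]
32 > parent -18 at index 6, swap → [19, 13, 12, -5, 2, 11, 32, -12, -19, -17, -15, 5, 6, -18]
32 > parent 12 at index 2, swap → [19, 13, 32, -5, 2, 11, 12, -12, -19, -17, -15, 5, 6, -18]
32 > parent 19 at index 0, swap → [32, 13, 19, -5, 2, 11, 12, -12, -19, -17, -15, 5, 6, -18]

[32, 13, 19, -5, 2, 11, 12, -12, -19, -17, -15, 5, 6, -18]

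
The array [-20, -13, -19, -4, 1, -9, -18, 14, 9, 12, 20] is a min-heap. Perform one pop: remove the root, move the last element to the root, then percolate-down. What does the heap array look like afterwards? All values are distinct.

[-19, -13, -18, -4, 1, -9, 20, 14, 9, 12]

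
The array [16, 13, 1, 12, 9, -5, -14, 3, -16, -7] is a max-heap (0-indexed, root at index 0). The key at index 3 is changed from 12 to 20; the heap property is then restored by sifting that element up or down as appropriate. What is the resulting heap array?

[20, 16, 1, 13, 9, -5, -14, 3, -16, -7]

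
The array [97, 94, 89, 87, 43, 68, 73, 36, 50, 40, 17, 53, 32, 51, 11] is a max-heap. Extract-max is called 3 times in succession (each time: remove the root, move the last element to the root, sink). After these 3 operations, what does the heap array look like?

[87, 50, 73, 36, 43, 68, 51, 32, 11, 40, 17, 53]

extract-max #1 returns 97:
  remove root 97; move last element 11 to root → [11, 94, 89, 87, 43, 68, 73, 36, 50, 40, 17, 53, 32, 51]
  11 vs larger child 94 at index 1, swap → [94, 11, 89, 87, 43, 68, 73, 36, 50, 40, 17, 53, 32, 51]
  11 vs larger child 87 at index 3, swap → [94, 87, 89, 11, 43, 68, 73, 36, 50, 40, 17, 53, 32, 51]
  11 vs larger child 50 at index 8, swap → [94, 87, 89, 50, 43, 68, 73, 36, 11, 40, 17, 53, 32, 51]
extract-max #2 returns 94:
  remove root 94; move last element 51 to root → [51, 87, 89, 50, 43, 68, 73, 36, 11, 40, 17, 53, 32]
  51 vs larger child 89 at index 2, swap → [89, 87, 51, 50, 43, 68, 73, 36, 11, 40, 17, 53, 32]
  51 vs larger child 73 at index 6, swap → [89, 87, 73, 50, 43, 68, 51, 36, 11, 40, 17, 53, 32]
extract-max #3 returns 89:
  remove root 89; move last element 32 to root → [32, 87, 73, 50, 43, 68, 51, 36, 11, 40, 17, 53]
  32 vs larger child 87 at index 1, swap → [87, 32, 73, 50, 43, 68, 51, 36, 11, 40, 17, 53]
  32 vs larger child 50 at index 3, swap → [87, 50, 73, 32, 43, 68, 51, 36, 11, 40, 17, 53]
  32 vs larger child 36 at index 7, swap → [87, 50, 73, 36, 43, 68, 51, 32, 11, 40, 17, 53]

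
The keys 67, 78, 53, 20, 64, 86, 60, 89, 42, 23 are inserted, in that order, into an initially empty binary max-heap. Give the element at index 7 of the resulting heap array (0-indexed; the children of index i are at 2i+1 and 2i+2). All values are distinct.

Insert 67:
  append 67 at index 0 → [67] (no swap needed)
Insert 78:
  append 78 at index 1 → [67, 78]
  78 > parent 67 at index 0, swap → [78, 67]
Insert 53:
  append 53 at index 2 → [78, 67, 53] (no swap needed)
Insert 20:
  append 20 at index 3 → [78, 67, 53, 20] (no swap needed)
Insert 64:
  append 64 at index 4 → [78, 67, 53, 20, 64] (no swap needed)
Insert 86:
  append 86 at index 5 → [78, 67, 53, 20, 64, 86]
  86 > parent 53 at index 2, swap → [78, 67, 86, 20, 64, 53]
  86 > parent 78 at index 0, swap → [86, 67, 78, 20, 64, 53]
Insert 60:
  append 60 at index 6 → [86, 67, 78, 20, 64, 53, 60] (no swap needed)
Insert 89:
  append 89 at index 7 → [86, 67, 78, 20, 64, 53, 60, 89]
  89 > parent 20 at index 3, swap → [86, 67, 78, 89, 64, 53, 60, 20]
  89 > parent 67 at index 1, swap → [86, 89, 78, 67, 64, 53, 60, 20]
  89 > parent 86 at index 0, swap → [89, 86, 78, 67, 64, 53, 60, 20]
Insert 42:
  append 42 at index 8 → [89, 86, 78, 67, 64, 53, 60, 20, 42] (no swap needed)
Insert 23:
  append 23 at index 9 → [89, 86, 78, 67, 64, 53, 60, 20, 42, 23] (no swap needed)
resulting array: [89, 86, 78, 67, 64, 53, 60, 20, 42, 23]

20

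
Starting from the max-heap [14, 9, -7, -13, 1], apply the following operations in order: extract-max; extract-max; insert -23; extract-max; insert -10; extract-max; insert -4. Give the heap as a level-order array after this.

extract-max → returns 14:
  remove root 14; move last element 1 to root → [1, 9, -7, -13]
  1 vs larger child 9 at index 1, swap → [9, 1, -7, -13]
extract-max → returns 9:
  remove root 9; move last element -13 to root → [-13, 1, -7]
  -13 vs larger child 1 at index 1, swap → [1, -13, -7]
insert -23:
  append -23 at index 3 → [1, -13, -7, -23] (no swap needed)
extract-max → returns 1:
  remove root 1; move last element -23 to root → [-23, -13, -7]
  -23 vs larger child -7 at index 2, swap → [-7, -13, -23]
insert -10:
  append -10 at index 3 → [-7, -13, -23, -10]
  -10 > parent -13 at index 1, swap → [-7, -10, -23, -13]
extract-max → returns -7:
  remove root -7; move last element -13 to root → [-13, -10, -23]
  -13 vs larger child -10 at index 1, swap → [-10, -13, -23]
insert -4:
  append -4 at index 3 → [-10, -13, -23, -4]
  -4 > parent -13 at index 1, swap → [-10, -4, -23, -13]
  -4 > parent -10 at index 0, swap → [-4, -10, -23, -13]

[-4, -10, -23, -13]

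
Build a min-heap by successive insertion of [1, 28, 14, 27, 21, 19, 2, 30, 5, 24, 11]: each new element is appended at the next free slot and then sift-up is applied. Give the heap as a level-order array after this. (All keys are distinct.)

[1, 5, 2, 21, 11, 19, 14, 30, 28, 27, 24]

Insert 1:
  append 1 at index 0 → [1] (no swap needed)
Insert 28:
  append 28 at index 1 → [1, 28] (no swap needed)
Insert 14:
  append 14 at index 2 → [1, 28, 14] (no swap needed)
Insert 27:
  append 27 at index 3 → [1, 28, 14, 27]
  27 < parent 28 at index 1, swap → [1, 27, 14, 28]
Insert 21:
  append 21 at index 4 → [1, 27, 14, 28, 21]
  21 < parent 27 at index 1, swap → [1, 21, 14, 28, 27]
Insert 19:
  append 19 at index 5 → [1, 21, 14, 28, 27, 19] (no swap needed)
Insert 2:
  append 2 at index 6 → [1, 21, 14, 28, 27, 19, 2]
  2 < parent 14 at index 2, swap → [1, 21, 2, 28, 27, 19, 14]
Insert 30:
  append 30 at index 7 → [1, 21, 2, 28, 27, 19, 14, 30] (no swap needed)
Insert 5:
  append 5 at index 8 → [1, 21, 2, 28, 27, 19, 14, 30, 5]
  5 < parent 28 at index 3, swap → [1, 21, 2, 5, 27, 19, 14, 30, 28]
  5 < parent 21 at index 1, swap → [1, 5, 2, 21, 27, 19, 14, 30, 28]
Insert 24:
  append 24 at index 9 → [1, 5, 2, 21, 27, 19, 14, 30, 28, 24]
  24 < parent 27 at index 4, swap → [1, 5, 2, 21, 24, 19, 14, 30, 28, 27]
Insert 11:
  append 11 at index 10 → [1, 5, 2, 21, 24, 19, 14, 30, 28, 27, 11]
  11 < parent 24 at index 4, swap → [1, 5, 2, 21, 11, 19, 14, 30, 28, 27, 24]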